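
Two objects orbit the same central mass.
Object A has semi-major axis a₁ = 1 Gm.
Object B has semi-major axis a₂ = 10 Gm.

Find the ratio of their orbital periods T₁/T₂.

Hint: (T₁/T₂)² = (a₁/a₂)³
a₁ = 1 Gm = 1 × 10^9 m
a₂ = 10 Gm = 1 × 10^10 m
a₁/a₂ = 0.1
T₁/T₂ = (a₁/a₂)^(3/2) = (0.1)^1.5 = 0.0316228

Final answer: T₁/T₂ = 0.03162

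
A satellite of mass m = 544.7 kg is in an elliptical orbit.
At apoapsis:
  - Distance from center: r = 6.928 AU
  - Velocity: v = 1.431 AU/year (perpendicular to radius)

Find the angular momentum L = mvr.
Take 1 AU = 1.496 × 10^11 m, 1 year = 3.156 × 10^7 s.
r = 6.928 AU = 1.03643 × 10^12 m
v = 1.431 AU/year = 6783.19 m/s
vr = 6783.19 × 1.03643 × 10^12 = 7.0303 × 10^15 m²/s
L = m × vr = 544.7 × 7.0303 × 10^15 = 3.8294 × 10^18 kg·m²/s ≈ 3.829 × 10^18 kg·m²/s

Final answer: L = 3.829 × 10^18 kg·m²/s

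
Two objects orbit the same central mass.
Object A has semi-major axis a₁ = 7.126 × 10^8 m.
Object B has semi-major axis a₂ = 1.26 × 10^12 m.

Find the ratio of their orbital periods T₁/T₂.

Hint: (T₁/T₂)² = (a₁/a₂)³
a₁ = 7.126 × 10^8 m
a₂ = 1.26 × 10^12 m
a₁/a₂ = 0.000565556
T₁/T₂ = (a₁/a₂)^(3/2) = (0.000565556)^1.5 = 1.34497 × 10^-5

Final answer: T₁/T₂ = 1.345 × 10^-5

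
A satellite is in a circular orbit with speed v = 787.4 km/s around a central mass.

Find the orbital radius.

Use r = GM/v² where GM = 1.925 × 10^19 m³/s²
v = 787.4 km/s = 787400 m/s
GM = 1.925 × 10^19 m³/s²
v² = 6.19999 × 10^11 m²/s²
r = GM/v² = (1.925 × 10^19) / (6.19999 × 10^11) = 3.10484 × 10^7 m ≈ 3.105 × 10^7 m

Final answer: 3.105 × 10^7 m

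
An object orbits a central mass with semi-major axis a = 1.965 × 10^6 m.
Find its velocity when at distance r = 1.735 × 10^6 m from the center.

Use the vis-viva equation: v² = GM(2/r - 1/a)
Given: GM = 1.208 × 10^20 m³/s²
a = 1.965 × 10^6 m
r = 1.735 × 10^6 m
GM = 1.208 × 10^20 m³/s²
2/r − 1/a = 1.15274 × 10^-6 − 5.08906 × 10^-7 = 6.43832 × 10^-7 m⁻¹
v² = GM (2/r − 1/a) = 7.77749 × 10^13 m²/s²
v = 8.81901 × 10^6 m/s ≈ 8819 km/s

Final answer: 8819 km/s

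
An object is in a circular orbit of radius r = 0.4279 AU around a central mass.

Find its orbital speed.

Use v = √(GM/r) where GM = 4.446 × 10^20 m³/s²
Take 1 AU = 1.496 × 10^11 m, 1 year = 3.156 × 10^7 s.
r = 0.4279 AU = 6.40138 × 10^10 m
GM = 4.446 × 10^20 m³/s²
GM/r = (4.446 × 10^20) / (6.40138 × 10^10) = 6.94537 × 10^9 m²/s²
v = √(GM/r) = 83338.9 m/s ≈ 17.58 AU/year

Final answer: 17.58 AU/year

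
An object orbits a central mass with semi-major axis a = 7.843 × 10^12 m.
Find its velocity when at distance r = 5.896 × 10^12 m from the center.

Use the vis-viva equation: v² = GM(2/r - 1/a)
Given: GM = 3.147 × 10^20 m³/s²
a = 7.843 × 10^12 m
r = 5.896 × 10^12 m
GM = 3.147 × 10^20 m³/s²
2/r − 1/a = 3.39213 × 10^-13 − 1.27502 × 10^-13 = 2.11711 × 10^-13 m⁻¹
v² = GM (2/r − 1/a) = 6.66254 × 10^7 m²/s²
v = 8162.44 m/s ≈ 8.162 km/s

Final answer: 8.162 km/s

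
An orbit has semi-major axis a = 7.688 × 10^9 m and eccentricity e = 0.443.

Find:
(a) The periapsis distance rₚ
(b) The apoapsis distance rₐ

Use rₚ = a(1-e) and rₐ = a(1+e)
a = 7.688 × 10^9 m
e = 0.443:  1 − e = 0.557,  1 + e = 1.443
(a) rₚ = a(1 − e) = 7.688 × 10^9 m × 0.557 = 4.28222 × 10^9 m ≈ 4.282 × 10^9 m
(b) rₐ = a(1 + e) = 7.688 × 10^9 m × 1.443 = 1.10938 × 10^10 m ≈ 1.109 × 10^10 m

Final answer:
(a) rₚ = 4.282 × 10^9 m
(b) rₐ = 1.109 × 10^10 m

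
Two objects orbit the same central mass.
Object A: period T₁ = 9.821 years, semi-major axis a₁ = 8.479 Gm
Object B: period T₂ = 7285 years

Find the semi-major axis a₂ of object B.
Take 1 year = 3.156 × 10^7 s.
T₁ = 9.821 years = 3.09951 × 10^8 s
T₂ = 7285 years = 2.29915 × 10^11 s
a₁ = 8.479 Gm = 8.479 × 10^9 m
Kepler's third law: (T₂/T₁)² = (a₂/a₁)³  ⇒  a₂ = a₁ (T₂/T₁)^(2/3)
T₂/T₁ = 741.778
(T₂/T₁)^(2/3) = 81.9438
a₂ = 8.479 × 10^9 m × 81.9438 = 6.94801 × 10^11 m ≈ 694.8 Gm

Final answer: a₂ = 694.8 Gm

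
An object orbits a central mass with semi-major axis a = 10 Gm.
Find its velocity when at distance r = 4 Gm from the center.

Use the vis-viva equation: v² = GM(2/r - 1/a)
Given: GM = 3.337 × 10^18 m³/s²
a = 10 Gm = 1 × 10^10 m
r = 4 Gm = 4 × 10^9 m
GM = 3.337 × 10^18 m³/s²
2/r − 1/a = 5 × 10^-10 − 1 × 10^-10 = 4 × 10^-10 m⁻¹
v² = GM (2/r − 1/a) = 1.3348 × 10^9 m²/s²
v = 36534.9 m/s ≈ 36.53 km/s

Final answer: 36.53 km/s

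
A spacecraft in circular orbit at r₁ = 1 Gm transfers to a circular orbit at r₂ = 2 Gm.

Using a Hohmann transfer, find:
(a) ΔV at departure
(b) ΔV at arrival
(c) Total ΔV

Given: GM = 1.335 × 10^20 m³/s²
r₁ = 1 Gm = 1 × 10^9 m
r₂ = 2 Gm = 2 × 10^9 m
GM = 1.335 × 10^20 m³/s²
Transfer ellipse: a_t = (r₁ + r₂)/2 = 1.5 × 10^9 m
Circular speed at r₁: v₁ = √(GM/r₁) = 365377 m/s
Transfer speed at r₁ (periapsis): v₁ₜ = √(GM(2/r₁ − 1/a_t)) = 421900 m/s
(a) ΔV₁ = v₁ₜ − v₁ = 56523.9 m/s ≈ 56.52 km/s
Circular speed at r₂: v₂ = √(GM/r₂) = 258360 m/s
Transfer speed at r₂ (apoapsis): v₂ₜ = √(GM(2/r₂ − 1/a_t)) = 210950 m/s
(b) ΔV₂ = v₂ − v₂ₜ = 47410 m/s ≈ 47.41 km/s
(c) ΔV_total = ΔV₁ + ΔV₂ = 103934 m/s ≈ 103.9 km/s

Final answer:
(a) ΔV₁ = 56.52 km/s
(b) ΔV₂ = 47.41 km/s
(c) ΔV_total = 103.9 km/s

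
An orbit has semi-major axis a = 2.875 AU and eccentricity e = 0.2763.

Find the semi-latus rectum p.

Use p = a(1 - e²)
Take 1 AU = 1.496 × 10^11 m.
a = 2.875 AU = 4.301 × 10^11 m
e = 0.2763,  e² = 0.0763417,  1 − e² = 0.923658
p = a(1 − e²) = 4.301 × 10^11 m × 0.923658 = 3.97265 × 10^11 m ≈ 2.656 AU

Final answer: p = 2.656 AU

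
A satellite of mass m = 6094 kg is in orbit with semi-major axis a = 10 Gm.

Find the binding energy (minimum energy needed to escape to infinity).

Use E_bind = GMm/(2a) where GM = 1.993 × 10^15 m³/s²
a = 10 Gm = 1 × 10^10 m
GM = 1.993 × 10^15 m³/s²
m = 6094 kg
GMm = 1.993 × 10^15 × 6094 = 1.21453 × 10^19 m³·kg/s²
2a = 2 × 10^10 m
E_bind = GMm/(2a) = 6.07267 × 10^8 J ≈ 607.3 MJ

Final answer: 607.3 MJ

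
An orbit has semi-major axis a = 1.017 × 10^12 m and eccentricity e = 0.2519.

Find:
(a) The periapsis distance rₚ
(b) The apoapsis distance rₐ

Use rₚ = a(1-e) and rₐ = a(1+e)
a = 1.017 × 10^12 m
e = 0.2519:  1 − e = 0.7481,  1 + e = 1.2519
(a) rₚ = a(1 − e) = 1.017 × 10^12 m × 0.7481 = 7.60818 × 10^11 m ≈ 7.608 × 10^11 m
(b) rₐ = a(1 + e) = 1.017 × 10^12 m × 1.2519 = 1.27318 × 10^12 m ≈ 1.273 × 10^12 m

Final answer:
(a) rₚ = 7.608 × 10^11 m
(b) rₐ = 1.273 × 10^12 m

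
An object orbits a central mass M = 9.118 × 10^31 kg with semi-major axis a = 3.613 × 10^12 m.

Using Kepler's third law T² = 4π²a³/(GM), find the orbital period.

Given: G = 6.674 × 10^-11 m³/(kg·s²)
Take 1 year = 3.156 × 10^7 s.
M = 9.118 × 10^31 kg
GM = G × M = 6.674 × 10^-11 × 9.118 × 10^31 = 6.08535 × 10^21 m³/s²
a = 3.613 × 10^12 m
a³ = 4.71633 × 10^37 m³
T = 2π √(a³/GM) = 2π √((4.71633 × 10^37) / (6.08535 × 10^21)) = 2π × 8.80357 × 10^7 s
T = 5.53145 × 10^8 s ≈ 17.53 years

Final answer: 17.53 years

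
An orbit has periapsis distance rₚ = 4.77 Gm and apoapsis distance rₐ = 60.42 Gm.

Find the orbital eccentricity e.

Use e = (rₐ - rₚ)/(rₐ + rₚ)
rₚ = 4.77 Gm = 4.77 × 10^9 m
rₐ = 60.42 Gm = 6.042 × 10^10 m
rₐ − rₚ = 5.565 × 10^10 m
rₐ + rₚ = 6.519 × 10^10 m
e = (rₐ − rₚ)/(rₐ + rₚ) = 0.853659

Final answer: e = 0.8537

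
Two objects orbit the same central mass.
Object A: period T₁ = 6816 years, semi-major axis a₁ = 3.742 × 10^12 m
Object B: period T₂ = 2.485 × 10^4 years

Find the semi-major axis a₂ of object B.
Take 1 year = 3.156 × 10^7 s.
T₁ = 6816 years = 2.15113 × 10^11 s
T₂ = 2.485 × 10^4 years = 7.84266 × 10^11 s
a₁ = 3.742 × 10^12 m
Kepler's third law: (T₂/T₁)² = (a₂/a₁)³  ⇒  a₂ = a₁ (T₂/T₁)^(2/3)
T₂/T₁ = 3.64583
(T₂/T₁)^(2/3) = 2.36882
a₂ = 3.742 × 10^12 m × 2.36882 = 8.86411 × 10^12 m ≈ 8.864 × 10^12 m

Final answer: a₂ = 8.864 × 10^12 m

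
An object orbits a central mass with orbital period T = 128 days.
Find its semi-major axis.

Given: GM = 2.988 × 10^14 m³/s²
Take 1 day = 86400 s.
T = 128 days = 1.10592 × 10^7 s
GM = 2.988 × 10^14 m³/s²
Kepler's third law: a³ = GM T² / (4π²)
T² = 1.22306 × 10^14 s²
a³ = (2.988 × 10^14) × (1.22306 × 10^14) / (4π²) = 9.25696 × 10^26 m³
a = (a³)^(1/3) = 9.74592 × 10^8 m ≈ 974.6 Mm

Final answer: 974.6 Mm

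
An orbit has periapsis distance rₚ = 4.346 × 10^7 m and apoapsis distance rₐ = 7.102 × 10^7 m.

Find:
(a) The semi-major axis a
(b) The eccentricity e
rₚ = 4.346 × 10^7 m
rₐ = 7.102 × 10^7 m
(a) a = (rₚ + rₐ)/2 = 5.724 × 10^7 m ≈ 5.724 × 10^7 m
(b) e = (rₐ − rₚ)/(rₐ + rₚ) = (2.756 × 10^7) / (1.1448 × 10^8) = 0.240741

Final answer:
(a) a = 5.724 × 10^7 m
(b) e = 0.2407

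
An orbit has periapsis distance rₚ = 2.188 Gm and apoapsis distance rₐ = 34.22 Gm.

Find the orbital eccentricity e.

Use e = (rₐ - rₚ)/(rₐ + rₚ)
rₚ = 2.188 Gm = 2.188 × 10^9 m
rₐ = 34.22 Gm = 3.422 × 10^10 m
rₐ − rₚ = 3.2032 × 10^10 m
rₐ + rₚ = 3.6408 × 10^10 m
e = (rₐ − rₚ)/(rₐ + rₚ) = 0.879807

Final answer: e = 0.8798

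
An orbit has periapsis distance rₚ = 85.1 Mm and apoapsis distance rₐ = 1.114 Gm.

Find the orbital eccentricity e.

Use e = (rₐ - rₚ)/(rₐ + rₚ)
rₚ = 85.1 Mm = 8.51 × 10^7 m
rₐ = 1.114 Gm = 1.114 × 10^9 m
rₐ − rₚ = 1.0289 × 10^9 m
rₐ + rₚ = 1.1991 × 10^9 m
e = (rₐ − rₚ)/(rₐ + rₚ) = 0.85806

Final answer: e = 0.8581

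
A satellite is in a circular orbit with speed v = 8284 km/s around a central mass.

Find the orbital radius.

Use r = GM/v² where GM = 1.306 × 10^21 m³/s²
v = 8284 km/s = 8.284 × 10^6 m/s
GM = 1.306 × 10^21 m³/s²
v² = 6.86247 × 10^13 m²/s²
r = GM/v² = (1.306 × 10^21) / (6.86247 × 10^13) = 1.90311 × 10^7 m ≈ 19.03 Mm

Final answer: 19.03 Mm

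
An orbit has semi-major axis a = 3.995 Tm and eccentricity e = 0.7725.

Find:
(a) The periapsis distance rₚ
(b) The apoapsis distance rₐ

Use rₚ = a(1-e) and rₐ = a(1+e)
a = 3.995 Tm = 3.995 × 10^12 m
e = 0.7725:  1 − e = 0.2275,  1 + e = 1.7725
(a) rₚ = a(1 − e) = 3.995 × 10^12 m × 0.2275 = 9.08863 × 10^11 m ≈ 908.9 Gm
(b) rₐ = a(1 + e) = 3.995 × 10^12 m × 1.7725 = 7.08114 × 10^12 m ≈ 7.081 Tm

Final answer:
(a) rₚ = 908.9 Gm
(b) rₐ = 7.081 Tm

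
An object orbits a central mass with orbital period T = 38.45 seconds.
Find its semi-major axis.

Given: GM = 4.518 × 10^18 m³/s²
T = 38.45 seconds
GM = 4.518 × 10^18 m³/s²
Kepler's third law: a³ = GM T² / (4π²)
T² = 1478.4 s²
a³ = (4.518 × 10^18) × 1478.4 / (4π²) = 1.69192 × 10^20 m³
a = (a³)^(1/3) = 5.53087 × 10^6 m ≈ 5.531 × 10^6 m

Final answer: 5.531 × 10^6 m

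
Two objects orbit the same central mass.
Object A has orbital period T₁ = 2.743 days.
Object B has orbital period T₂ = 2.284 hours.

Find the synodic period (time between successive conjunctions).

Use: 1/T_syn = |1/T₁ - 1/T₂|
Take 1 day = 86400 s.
T₁ = 2.743 days = 236995 s
T₂ = 2.284 hours = 8222.4 s
1/T₁ = 4.21949 × 10^-6 s⁻¹
1/T₂ = 0.000121619 s⁻¹
|1/T₁ − 1/T₂| = 0.000117399 s⁻¹
T_syn = 1 / |1/T₁ − 1/T₂| = 8517.92 s ≈ 2.366 hours

Final answer: T_syn = 2.366 hours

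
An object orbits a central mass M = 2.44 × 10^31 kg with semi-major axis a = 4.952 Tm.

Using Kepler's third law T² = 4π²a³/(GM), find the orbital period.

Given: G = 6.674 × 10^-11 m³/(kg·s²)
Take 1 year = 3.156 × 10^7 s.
M = 2.44 × 10^31 kg
GM = G × M = 6.674 × 10^-11 × 2.44 × 10^31 = 1.62846 × 10^21 m³/s²
a = 4.952 Tm = 4.952 × 10^12 m
a³ = 1.21434 × 10^38 m³
T = 2π √(a³/GM) = 2π √((1.21434 × 10^38) / (1.62846 × 10^21)) = 2π × 2.73076 × 10^8 s
T = 1.71578 × 10^9 s ≈ 54.37 years

Final answer: 54.37 years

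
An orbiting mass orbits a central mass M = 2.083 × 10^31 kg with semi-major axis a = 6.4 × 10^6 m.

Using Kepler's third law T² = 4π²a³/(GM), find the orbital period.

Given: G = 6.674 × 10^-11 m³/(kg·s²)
M = 2.083 × 10^31 kg
GM = G × M = 6.674 × 10^-11 × 2.083 × 10^31 = 1.39019 × 10^21 m³/s²
a = 6.4 × 10^6 m
a³ = 2.62144 × 10^20 m³
T = 2π √(a³/GM) = 2π √((2.62144 × 10^20) / (1.39019 × 10^21)) = 2π × 0.434242 s
T = 2.72843 s ≈ 2.728 seconds

Final answer: 2.728 seconds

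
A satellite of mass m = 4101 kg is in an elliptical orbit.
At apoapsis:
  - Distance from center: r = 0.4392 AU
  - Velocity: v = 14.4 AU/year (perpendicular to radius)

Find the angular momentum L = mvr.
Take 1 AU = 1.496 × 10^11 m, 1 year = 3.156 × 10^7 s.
r = 0.4392 AU = 6.57043 × 10^10 m
v = 14.4 AU/year = 68258.6 m/s
vr = 68258.6 × 6.57043 × 10^10 = 4.48488 × 10^15 m²/s
L = m × vr = 4101 × 4.48488 × 10^15 = 1.83925 × 10^19 kg·m²/s ≈ 1.839 × 10^19 kg·m²/s

Final answer: L = 1.839 × 10^19 kg·m²/s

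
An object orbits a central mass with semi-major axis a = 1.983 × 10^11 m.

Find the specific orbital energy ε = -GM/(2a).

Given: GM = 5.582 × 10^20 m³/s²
a = 1.983 × 10^11 m
GM = 5.582 × 10^20 m³/s²
2a = 3.966 × 10^11 m
ε = −GM/(2a) = -1.40746 × 10^9 J/kg ≈ -1.407 GJ/kg

Final answer: -1.407 GJ/kg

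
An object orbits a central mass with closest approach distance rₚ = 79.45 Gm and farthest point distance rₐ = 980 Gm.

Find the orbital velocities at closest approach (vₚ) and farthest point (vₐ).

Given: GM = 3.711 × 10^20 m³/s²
rₚ = 79.45 Gm = 7.945 × 10^10 m
rₐ = 980 Gm = 9.8 × 10^11 m
GM = 3.711 × 10^20 m³/s²
a = (rₚ + rₐ)/2 = 5.29725 × 10^11 m
Vis-viva: v² = GM (2/r − 1/a)
vₚ² = 3.711 × 10^20 × (2.51731 × 10^-11 − 1.88777 × 10^-12) = 8.64117 × 10^9 m²/s²
vₚ = 92957.9 m/s ≈ 92.96 km/s
vₐ² = 3.711 × 10^20 × (2.04082 × 10^-12 − 1.88777 × 10^-12) = 5.67948 × 10^7 m²/s²
vₐ = 7536.23 m/s ≈ 7.536 km/s

Final answer: vₚ = 92.96 km/s, vₐ = 7.536 km/s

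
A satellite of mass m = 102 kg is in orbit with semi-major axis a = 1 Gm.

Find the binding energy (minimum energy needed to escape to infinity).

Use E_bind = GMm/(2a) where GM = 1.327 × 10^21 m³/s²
a = 1 Gm = 1 × 10^9 m
GM = 1.327 × 10^21 m³/s²
m = 102 kg
GMm = 1.327 × 10^21 × 102 = 1.35354 × 10^23 m³·kg/s²
2a = 2 × 10^9 m
E_bind = GMm/(2a) = 6.7677 × 10^13 J ≈ 67.68 TJ

Final answer: 67.68 TJ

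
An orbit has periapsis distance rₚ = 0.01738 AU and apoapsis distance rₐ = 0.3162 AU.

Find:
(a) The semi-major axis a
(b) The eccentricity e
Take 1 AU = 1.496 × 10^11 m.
rₚ = 0.01738 AU = 2.60005 × 10^9 m
rₐ = 0.3162 AU = 4.73035 × 10^10 m
(a) a = (rₚ + rₐ)/2 = 2.49518 × 10^10 m ≈ 0.1668 AU
(b) e = (rₐ − rₚ)/(rₐ + rₚ) = (4.47035 × 10^10) / (4.99036 × 10^10) = 0.895797

Final answer:
(a) a = 0.1668 AU
(b) e = 0.8958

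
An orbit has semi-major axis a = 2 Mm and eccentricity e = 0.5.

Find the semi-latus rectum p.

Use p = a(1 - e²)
a = 2 Mm = 2 × 10^6 m
e = 0.5,  e² = 0.25,  1 − e² = 0.75
p = a(1 − e²) = 2 × 10^6 m × 0.75 = 1.5 × 10^6 m ≈ 1.5 Mm

Final answer: p = 1.5 Mm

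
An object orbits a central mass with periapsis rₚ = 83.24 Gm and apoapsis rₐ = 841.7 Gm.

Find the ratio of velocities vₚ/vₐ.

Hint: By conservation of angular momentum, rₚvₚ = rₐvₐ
rₚ = 83.24 Gm = 8.324 × 10^10 m
rₐ = 841.7 Gm = 8.417 × 10^11 m
rₚvₚ = rₐvₐ  ⇒  vₚ/vₐ = rₐ/rₚ
vₚ/vₐ = (8.417 × 10^11) / (8.324 × 10^10) = 10.1117

Final answer: vₚ/vₐ = 10.11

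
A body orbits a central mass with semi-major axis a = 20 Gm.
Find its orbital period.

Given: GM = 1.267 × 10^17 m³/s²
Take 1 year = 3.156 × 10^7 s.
a = 20 Gm = 2 × 10^10 m
GM = 1.267 × 10^17 m³/s²
a³ = 8 × 10^30 m³
T = 2π √(a³/GM) = 2π √((8 × 10^30) / (1.267 × 10^17)) = 2π × 7.94615 × 10^6 s
T = 4.99271 × 10^7 s ≈ 1.582 years

Final answer: 1.582 years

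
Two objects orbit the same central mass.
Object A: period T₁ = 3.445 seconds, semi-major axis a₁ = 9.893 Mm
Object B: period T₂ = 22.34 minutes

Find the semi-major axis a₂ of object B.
T₁ = 3.445 seconds
T₂ = 22.34 minutes = 1340.4 s
a₁ = 9.893 Mm = 9.893 × 10^6 m
Kepler's third law: (T₂/T₁)² = (a₂/a₁)³  ⇒  a₂ = a₁ (T₂/T₁)^(2/3)
T₂/T₁ = 389.086
(T₂/T₁)^(2/3) = 53.2963
a₂ = 9.893 × 10^6 m × 53.2963 = 5.2726 × 10^8 m ≈ 527.3 Mm

Final answer: a₂ = 527.3 Mm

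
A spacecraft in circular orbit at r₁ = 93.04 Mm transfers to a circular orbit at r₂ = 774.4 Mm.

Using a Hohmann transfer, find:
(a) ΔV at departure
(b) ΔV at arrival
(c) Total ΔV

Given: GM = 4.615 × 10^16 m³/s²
r₁ = 93.04 Mm = 9.304 × 10^7 m
r₂ = 774.4 Mm = 7.744 × 10^8 m
GM = 4.615 × 10^16 m³/s²
Transfer ellipse: a_t = (r₁ + r₂)/2 = 4.3372 × 10^8 m
Circular speed at r₁: v₁ = √(GM/r₁) = 22271.6 m/s
Transfer speed at r₁ (periapsis): v₁ₜ = √(GM(2/r₁ − 1/a_t)) = 29759.7 m/s
(a) ΔV₁ = v₁ₜ − v₁ = 7488.15 m/s ≈ 7.488 km/s
Circular speed at r₂: v₂ = √(GM/r₂) = 7719.75 m/s
Transfer speed at r₂ (apoapsis): v₂ₜ = √(GM(2/r₂ − 1/a_t)) = 3575.47 m/s
(b) ΔV₂ = v₂ − v₂ₜ = 4144.28 m/s ≈ 4.144 km/s
(c) ΔV_total = ΔV₁ + ΔV₂ = 11632.4 m/s ≈ 11.63 km/s

Final answer:
(a) ΔV₁ = 7.488 km/s
(b) ΔV₂ = 4.144 km/s
(c) ΔV_total = 11.63 km/s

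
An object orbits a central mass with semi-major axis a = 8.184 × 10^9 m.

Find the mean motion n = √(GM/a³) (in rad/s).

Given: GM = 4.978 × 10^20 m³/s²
a = 8.184 × 10^9 m
GM = 4.978 × 10^20 m³/s²
a³ = 5.48147 × 10^29 m³
GM/a³ = (4.978 × 10^20) / (5.48147 × 10^29) = 9.08151 × 10^-10 s⁻²
n = √(GM/a³) = 3.01355 × 10^-5 rad/s ≈ 3.014 × 10^-5 rad/s

Final answer: n = 3.014 × 10^-5 rad/s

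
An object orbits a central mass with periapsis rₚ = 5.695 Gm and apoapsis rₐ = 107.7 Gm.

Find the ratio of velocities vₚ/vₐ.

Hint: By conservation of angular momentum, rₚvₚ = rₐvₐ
rₚ = 5.695 Gm = 5.695 × 10^9 m
rₐ = 107.7 Gm = 1.077 × 10^11 m
rₚvₚ = rₐvₐ  ⇒  vₚ/vₐ = rₐ/rₚ
vₚ/vₐ = (1.077 × 10^11) / (5.695 × 10^9) = 18.9113

Final answer: vₚ/vₐ = 18.91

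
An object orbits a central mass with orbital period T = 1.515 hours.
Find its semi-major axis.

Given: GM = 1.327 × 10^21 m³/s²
T = 1.515 hours = 5454 s
GM = 1.327 × 10^21 m³/s²
Kepler's third law: a³ = GM T² / (4π²)
T² = 2.97461 × 10^7 s²
a³ = (1.327 × 10^21) × (2.97461 × 10^7) / (4π²) = 9.99865 × 10^26 m³
a = (a³)^(1/3) = 9.99955 × 10^8 m ≈ 1000 Mm

Final answer: 1000 Mm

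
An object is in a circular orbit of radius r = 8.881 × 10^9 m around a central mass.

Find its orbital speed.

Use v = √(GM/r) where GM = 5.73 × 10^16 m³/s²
r = 8.881 × 10^9 m
GM = 5.73 × 10^16 m³/s²
GM/r = (5.73 × 10^16) / (8.881 × 10^9) = 6.45198 × 10^6 m²/s²
v = √(GM/r) = 2540.07 m/s ≈ 2.54 km/s

Final answer: 2.54 km/s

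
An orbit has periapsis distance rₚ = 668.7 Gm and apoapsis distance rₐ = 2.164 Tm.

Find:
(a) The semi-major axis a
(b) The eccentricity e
rₚ = 668.7 Gm = 6.687 × 10^11 m
rₐ = 2.164 Tm = 2.164 × 10^12 m
(a) a = (rₚ + rₐ)/2 = 1.41635 × 10^12 m ≈ 1.416 Tm
(b) e = (rₐ − rₚ)/(rₐ + rₚ) = (1.4953 × 10^12) / (2.8327 × 10^12) = 0.527871

Final answer:
(a) a = 1.416 Tm
(b) e = 0.5279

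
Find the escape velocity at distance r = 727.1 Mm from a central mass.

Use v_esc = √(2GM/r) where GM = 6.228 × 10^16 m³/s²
r = 727.1 Mm = 7.271 × 10^8 m
GM = 6.228 × 10^16 m³/s²
2GM/r = 2 × (6.228 × 10^16) / (7.271 × 10^8) = 1.71311 × 10^8 m²/s²
v_esc = √(2GM/r) = 13088.6 m/s ≈ 13.09 km/s

Final answer: 13.09 km/s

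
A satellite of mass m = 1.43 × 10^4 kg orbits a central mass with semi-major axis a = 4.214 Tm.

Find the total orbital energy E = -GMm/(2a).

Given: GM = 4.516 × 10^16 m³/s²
a = 4.214 Tm = 4.214 × 10^12 m
GM = 4.516 × 10^16 m³/s²
2a = 8.428 × 10^12 m
GMm = 4.516 × 10^16 × 14300 = 6.45788 × 10^20 m³·kg/s²
E = −GMm/(2a) = -7.66241 × 10^7 J ≈ -76.62 MJ

Final answer: -76.62 MJ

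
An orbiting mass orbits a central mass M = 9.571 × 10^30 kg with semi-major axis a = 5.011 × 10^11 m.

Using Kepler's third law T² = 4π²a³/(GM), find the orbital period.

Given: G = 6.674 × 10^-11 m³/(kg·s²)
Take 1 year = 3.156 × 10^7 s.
M = 9.571 × 10^30 kg
GM = G × M = 6.674 × 10^-11 × 9.571 × 10^30 = 6.38769 × 10^20 m³/s²
a = 5.011 × 10^11 m
a³ = 1.25827 × 10^35 m³
T = 2π √(a³/GM) = 2π √((1.25827 × 10^35) / (6.38769 × 10^20)) = 2π × 1.40351 × 10^7 s
T = 8.8185 × 10^7 s ≈ 2.794 years

Final answer: 2.794 years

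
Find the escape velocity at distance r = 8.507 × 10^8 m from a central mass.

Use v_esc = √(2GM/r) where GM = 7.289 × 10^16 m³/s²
r = 8.507 × 10^8 m
GM = 7.289 × 10^16 m³/s²
2GM/r = 2 × (7.289 × 10^16) / (8.507 × 10^8) = 1.71365 × 10^8 m²/s²
v_esc = √(2GM/r) = 13090.6 m/s ≈ 13.09 km/s

Final answer: 13.09 km/s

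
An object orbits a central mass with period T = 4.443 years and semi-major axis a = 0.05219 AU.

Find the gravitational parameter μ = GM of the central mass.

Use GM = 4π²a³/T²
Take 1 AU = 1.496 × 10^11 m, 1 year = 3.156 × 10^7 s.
T = 4.443 years = 1.40221 × 10^8 s
a = 0.05219 AU = 7.80762 × 10^9 m
a³ = 4.75945 × 10^29 m³
T² = 1.9662 × 10^16 s²
GM = 4π² × (4.75945 × 10^29) / (1.9662 × 10^16) = 9.5563 × 10^14 m³/s²
GM ≈ 9.556 × 10^14 m³/s²

Final answer: GM = 9.556 × 10^14 m³/s²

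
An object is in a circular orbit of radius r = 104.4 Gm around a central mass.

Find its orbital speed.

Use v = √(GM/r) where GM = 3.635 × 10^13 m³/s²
r = 104.4 Gm = 1.044 × 10^11 m
GM = 3.635 × 10^13 m³/s²
GM/r = (3.635 × 10^13) / (1.044 × 10^11) = 348.18 m²/s²
v = √(GM/r) = 18.6596 m/s ≈ 18.66 m/s

Final answer: 18.66 m/s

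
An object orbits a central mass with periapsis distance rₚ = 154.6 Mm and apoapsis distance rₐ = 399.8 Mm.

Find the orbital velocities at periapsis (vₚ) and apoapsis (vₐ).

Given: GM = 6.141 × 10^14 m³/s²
rₚ = 154.6 Mm = 1.546 × 10^8 m
rₐ = 399.8 Mm = 3.998 × 10^8 m
GM = 6.141 × 10^14 m³/s²
a = (rₚ + rₐ)/2 = 2.772 × 10^8 m
Vis-viva: v² = GM (2/r − 1/a)
vₚ² = 6.141 × 10^14 × (1.29366 × 10^-8 − 3.6075 × 10^-9) = 5.729 × 10^6 m²/s²
vₚ = 2393.53 m/s ≈ 2.394 km/s
vₐ² = 6.141 × 10^14 × (5.0025 × 10^-9 − 3.6075 × 10^-9) = 856668 m²/s²
vₐ = 925.564 m/s ≈ 925.6 m/s

Final answer: vₚ = 2.394 km/s, vₐ = 925.6 m/s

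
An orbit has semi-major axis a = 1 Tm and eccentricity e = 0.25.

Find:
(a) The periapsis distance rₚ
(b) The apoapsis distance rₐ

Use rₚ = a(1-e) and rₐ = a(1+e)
a = 1 Tm = 1 × 10^12 m
e = 0.25:  1 − e = 0.75,  1 + e = 1.25
(a) rₚ = a(1 − e) = 1 × 10^12 m × 0.75 = 7.5 × 10^11 m ≈ 750 Gm
(b) rₐ = a(1 + e) = 1 × 10^12 m × 1.25 = 1.25 × 10^12 m ≈ 1.25 Tm

Final answer:
(a) rₚ = 750 Gm
(b) rₐ = 1.25 Tm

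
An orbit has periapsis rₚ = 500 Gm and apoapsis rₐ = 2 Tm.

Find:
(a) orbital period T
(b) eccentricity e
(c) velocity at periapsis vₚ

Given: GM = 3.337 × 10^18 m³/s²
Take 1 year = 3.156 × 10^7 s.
rₚ = 500 Gm = 5 × 10^11 m
rₐ = 2 Tm = 2 × 10^12 m
GM = 3.337 × 10^18 m³/s²
a = (rₚ + rₐ)/2 = 1.25 × 10^12 m
e = (rₐ − rₚ)/(rₐ + rₚ) = (1.5 × 10^12) / (2.5 × 10^12) = 0.6
(a) a³ = 1.95312 × 10^36 m³;  T = 2π √(a³/GM) = 2π × 7.65045 × 10^8 s = 4.80692 × 10^9 s ≈ 152.3 years
(b) e = 0.6 ≈ 0.6
(c) vₚ² = GM (2/rₚ − 1/a) = 3.337 × 10^18 × (4 × 10^-12 − 8 × 10^-13) = 1.06784 × 10^7 m²/s²;  vₚ = 3267.78 m/s ≈ 3.268 km/s

Final answer:
(a) orbital period T = 152.3 years
(b) eccentricity e = 0.6
(c) velocity at periapsis vₚ = 3.268 km/s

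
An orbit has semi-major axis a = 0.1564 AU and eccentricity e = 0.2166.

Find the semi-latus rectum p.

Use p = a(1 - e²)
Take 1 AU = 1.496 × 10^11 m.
a = 0.1564 AU = 2.33974 × 10^10 m
e = 0.2166,  e² = 0.0469156,  1 − e² = 0.953084
p = a(1 − e²) = 2.33974 × 10^10 m × 0.953084 = 2.22997 × 10^10 m ≈ 0.1491 AU

Final answer: p = 0.1491 AU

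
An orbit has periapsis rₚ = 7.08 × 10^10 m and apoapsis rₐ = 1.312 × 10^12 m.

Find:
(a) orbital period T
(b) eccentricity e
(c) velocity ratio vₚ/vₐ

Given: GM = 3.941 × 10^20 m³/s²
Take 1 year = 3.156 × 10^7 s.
rₚ = 7.08 × 10^10 m
rₐ = 1.312 × 10^12 m
GM = 3.941 × 10^20 m³/s²
a = (rₚ + rₐ)/2 = 6.914 × 10^11 m
e = (rₐ − rₚ)/(rₐ + rₚ) = (1.2412 × 10^12) / (1.3828 × 10^12) = 0.897599
(a) a³ = 3.30513 × 10^35 m³;  T = 2π √(a³/GM) = 2π × 2.89595 × 10^7 s = 1.81958 × 10^8 s ≈ 5.765 years
(b) e = 0.897599 ≈ 0.8976
(c) vₚ/vₐ = rₐ/rₚ (angular momentum) = (1.312 × 10^12) / (7.08 × 10^10) = 18.5311 ≈ 18.53

Final answer:
(a) orbital period T = 5.765 years
(b) eccentricity e = 0.8976
(c) velocity ratio vₚ/vₐ = 18.53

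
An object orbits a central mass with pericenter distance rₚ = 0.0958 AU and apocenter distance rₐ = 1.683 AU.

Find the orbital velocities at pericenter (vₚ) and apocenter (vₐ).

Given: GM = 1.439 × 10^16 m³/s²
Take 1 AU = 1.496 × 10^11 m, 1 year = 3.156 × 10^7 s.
rₚ = 0.0958 AU = 1.43317 × 10^10 m
rₐ = 1.683 AU = 2.51777 × 10^11 m
GM = 1.439 × 10^16 m³/s²
a = (rₚ + rₐ)/2 = 1.33054 × 10^11 m
Vis-viva: v² = GM (2/r − 1/a)
vₚ² = 1.439 × 10^16 × (1.39551 × 10^-10 − 7.51573 × 10^-12) = 1.89999 × 10^6 m²/s²
vₚ = 1378.4 m/s ≈ 0.2908 AU/year
vₐ² = 1.439 × 10^16 × (7.94354 × 10^-12 − 7.51573 × 10^-12) = 6156.21 m²/s²
vₐ = 78.4615 m/s ≈ 78.46 m/s

Final answer: vₚ = 0.2908 AU/year, vₐ = 78.46 m/s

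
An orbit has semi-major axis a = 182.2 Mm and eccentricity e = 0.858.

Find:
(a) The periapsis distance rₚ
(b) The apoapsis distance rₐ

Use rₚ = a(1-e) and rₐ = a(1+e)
a = 182.2 Mm = 1.822 × 10^8 m
e = 0.858:  1 − e = 0.142,  1 + e = 1.858
(a) rₚ = a(1 − e) = 1.822 × 10^8 m × 0.142 = 2.58724 × 10^7 m ≈ 25.87 Mm
(b) rₐ = a(1 + e) = 1.822 × 10^8 m × 1.858 = 3.38528 × 10^8 m ≈ 338.5 Mm

Final answer:
(a) rₚ = 25.87 Mm
(b) rₐ = 338.5 Mm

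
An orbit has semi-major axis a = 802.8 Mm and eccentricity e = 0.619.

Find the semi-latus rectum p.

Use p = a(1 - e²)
a = 802.8 Mm = 8.028 × 10^8 m
e = 0.619,  e² = 0.383161,  1 − e² = 0.616839
p = a(1 − e²) = 8.028 × 10^8 m × 0.616839 = 4.95198 × 10^8 m ≈ 495.2 Mm

Final answer: p = 495.2 Mm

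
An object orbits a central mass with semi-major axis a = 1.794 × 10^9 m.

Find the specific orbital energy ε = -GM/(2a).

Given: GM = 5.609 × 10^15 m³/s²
a = 1.794 × 10^9 m
GM = 5.609 × 10^15 m³/s²
2a = 3.588 × 10^9 m
ε = −GM/(2a) = -1.56327 × 10^6 J/kg ≈ -1.563 MJ/kg

Final answer: -1.563 MJ/kg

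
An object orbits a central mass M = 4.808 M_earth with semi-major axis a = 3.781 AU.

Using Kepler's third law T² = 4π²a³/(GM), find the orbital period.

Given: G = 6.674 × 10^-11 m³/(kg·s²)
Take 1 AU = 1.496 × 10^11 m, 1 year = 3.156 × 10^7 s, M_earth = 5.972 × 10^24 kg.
M = 4.808 M_earth = 2.87134 × 10^25 kg
GM = G × M = 6.674 × 10^-11 × 2.87134 × 10^25 = 1.91633 × 10^15 m³/s²
a = 3.781 AU = 5.65638 × 10^11 m
a³ = 1.80973 × 10^35 m³
T = 2π √(a³/GM) = 2π √((1.80973 × 10^35) / (1.91633 × 10^15)) = 2π × 9.71789 × 10^9 s
T = 6.10593 × 10^10 s ≈ 1935 years

Final answer: 1935 years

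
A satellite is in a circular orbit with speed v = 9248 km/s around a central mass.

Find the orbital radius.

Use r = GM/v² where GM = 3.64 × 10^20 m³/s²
v = 9248 km/s = 9.248 × 10^6 m/s
GM = 3.64 × 10^20 m³/s²
v² = 8.55255 × 10^13 m²/s²
r = GM/v² = (3.64 × 10^20) / (8.55255 × 10^13) = 4.25604 × 10^6 m ≈ 4.256 Mm

Final answer: 4.256 Mm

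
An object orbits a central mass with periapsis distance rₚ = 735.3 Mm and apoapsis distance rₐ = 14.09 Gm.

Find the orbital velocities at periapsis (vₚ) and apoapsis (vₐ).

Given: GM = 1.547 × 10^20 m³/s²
rₚ = 735.3 Mm = 7.353 × 10^8 m
rₐ = 14.09 Gm = 1.409 × 10^10 m
GM = 1.547 × 10^20 m³/s²
a = (rₚ + rₐ)/2 = 7.41265 × 10^9 m
Vis-viva: v² = GM (2/r − 1/a)
vₚ² = 1.547 × 10^20 × (2.71998 × 10^-9 − 1.34905 × 10^-10) = 3.99911 × 10^11 m²/s²
vₚ = 632385 m/s ≈ 632.4 km/s
vₐ² = 1.547 × 10^20 × (1.41945 × 10^-10 − 1.34905 × 10^-10) = 1.08911 × 10^9 m²/s²
vₐ = 33001.6 m/s ≈ 33 km/s

Final answer: vₚ = 632.4 km/s, vₐ = 33 km/s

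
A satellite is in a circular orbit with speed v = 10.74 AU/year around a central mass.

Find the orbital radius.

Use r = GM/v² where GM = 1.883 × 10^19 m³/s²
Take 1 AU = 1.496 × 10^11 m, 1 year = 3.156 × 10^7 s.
v = 10.74 AU/year = 50909.5 m/s
GM = 1.883 × 10^19 m³/s²
v² = 2.59178 × 10^9 m²/s²
r = GM/v² = (1.883 × 10^19) / (2.59178 × 10^9) = 7.26528 × 10^9 m ≈ 0.04856 AU

Final answer: 0.04856 AU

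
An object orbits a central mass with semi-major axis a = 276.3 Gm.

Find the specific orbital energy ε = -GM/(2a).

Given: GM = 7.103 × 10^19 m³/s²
a = 276.3 Gm = 2.763 × 10^11 m
GM = 7.103 × 10^19 m³/s²
2a = 5.526 × 10^11 m
ε = −GM/(2a) = -1.28538 × 10^8 J/kg ≈ -128.5 MJ/kg

Final answer: -128.5 MJ/kg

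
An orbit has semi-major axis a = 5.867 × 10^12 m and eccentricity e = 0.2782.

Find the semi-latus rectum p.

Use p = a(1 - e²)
a = 5.867 × 10^12 m
e = 0.2782,  e² = 0.0773952,  1 − e² = 0.922605
p = a(1 − e²) = 5.867 × 10^12 m × 0.922605 = 5.41292 × 10^12 m ≈ 5.413 × 10^12 m

Final answer: p = 5.413 × 10^12 m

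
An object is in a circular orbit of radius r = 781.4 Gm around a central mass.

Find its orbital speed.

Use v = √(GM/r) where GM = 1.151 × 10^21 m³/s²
r = 781.4 Gm = 7.814 × 10^11 m
GM = 1.151 × 10^21 m³/s²
GM/r = (1.151 × 10^21) / (7.814 × 10^11) = 1.473 × 10^9 m²/s²
v = √(GM/r) = 38379.6 m/s ≈ 38.38 km/s

Final answer: 38.38 km/s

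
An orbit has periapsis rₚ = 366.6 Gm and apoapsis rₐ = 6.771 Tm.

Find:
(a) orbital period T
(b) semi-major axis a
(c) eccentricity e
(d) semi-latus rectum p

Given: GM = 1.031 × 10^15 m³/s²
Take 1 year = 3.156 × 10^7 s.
rₚ = 366.6 Gm = 3.666 × 10^11 m
rₐ = 6.771 Tm = 6.771 × 10^12 m
GM = 1.031 × 10^15 m³/s²
a = (rₚ + rₐ)/2 = 3.5688 × 10^12 m
e = (rₐ − rₚ)/(rₐ + rₚ) = (6.4044 × 10^12) / (7.1376 × 10^12) = 0.897276
(a) a³ = 4.54534 × 10^37 m³;  T = 2π √(a³/GM) = 2π × 2.09968 × 10^11 s = 1.31927 × 10^12 s ≈ 4.18 × 10^4 years
(b) a = 3.5688 × 10^12 m ≈ 3.569 Tm
(c) e = 0.897276 ≈ 0.8973
(d) 1 − e² = 0.194895;  p = a(1 − e²) = 3.5688 × 10^12 × 0.194895 = 6.95542 × 10^11 m ≈ 695.5 Gm

Final answer:
(a) orbital period T = 4.18 × 10^4 years
(b) semi-major axis a = 3.569 Tm
(c) eccentricity e = 0.8973
(d) semi-latus rectum p = 695.5 Gm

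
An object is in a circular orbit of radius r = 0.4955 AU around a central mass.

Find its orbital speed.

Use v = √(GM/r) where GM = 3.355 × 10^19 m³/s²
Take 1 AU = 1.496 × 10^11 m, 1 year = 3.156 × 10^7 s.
r = 0.4955 AU = 7.41268 × 10^10 m
GM = 3.355 × 10^19 m³/s²
GM/r = (3.355 × 10^19) / (7.41268 × 10^10) = 4.52603 × 10^8 m²/s²
v = √(GM/r) = 21274.5 m/s ≈ 4.488 AU/year

Final answer: 4.488 AU/year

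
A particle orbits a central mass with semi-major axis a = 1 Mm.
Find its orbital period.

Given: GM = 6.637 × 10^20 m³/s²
a = 1 Mm = 1 × 10^6 m
GM = 6.637 × 10^20 m³/s²
a³ = 1 × 10^18 m³
T = 2π √(a³/GM) = 2π √((1 × 10^18) / (6.637 × 10^20)) = 2π × 0.0388163 s
T = 0.24389 s ≈ 0.2439 seconds

Final answer: 0.2439 seconds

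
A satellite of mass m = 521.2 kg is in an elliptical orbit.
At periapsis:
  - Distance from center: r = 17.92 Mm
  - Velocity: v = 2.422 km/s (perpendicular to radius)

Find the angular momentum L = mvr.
r = 17.92 Mm = 1.792 × 10^7 m
v = 2.422 km/s = 2422 m/s
vr = 2422 × 1.792 × 10^7 = 4.34022 × 10^10 m²/s
L = m × vr = 521.2 × 4.34022 × 10^10 = 2.26212 × 10^13 kg·m²/s ≈ 2.262 × 10^13 kg·m²/s

Final answer: L = 2.262 × 10^13 kg·m²/s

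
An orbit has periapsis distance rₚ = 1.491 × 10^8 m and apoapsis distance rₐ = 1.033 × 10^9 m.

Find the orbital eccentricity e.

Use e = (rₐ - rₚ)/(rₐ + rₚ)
rₚ = 1.491 × 10^8 m
rₐ = 1.033 × 10^9 m
rₐ − rₚ = 8.839 × 10^8 m
rₐ + rₚ = 1.1821 × 10^9 m
e = (rₐ − rₚ)/(rₐ + rₚ) = 0.747737

Final answer: e = 0.7477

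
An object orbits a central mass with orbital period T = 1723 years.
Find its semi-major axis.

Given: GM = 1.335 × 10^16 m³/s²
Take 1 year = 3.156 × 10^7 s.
T = 1723 years = 5.43779 × 10^10 s
GM = 1.335 × 10^16 m³/s²
Kepler's third law: a³ = GM T² / (4π²)
T² = 2.95695 × 10^21 s²
a³ = (1.335 × 10^16) × (2.95695 × 10^21) / (4π²) = 9.99922 × 10^35 m³
a = (a³)^(1/3) = 9.99974 × 10^11 m ≈ 1000 Gm

Final answer: 1000 Gm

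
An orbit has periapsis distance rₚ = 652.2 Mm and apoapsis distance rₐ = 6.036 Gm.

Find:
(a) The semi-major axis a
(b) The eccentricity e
rₚ = 652.2 Mm = 6.522 × 10^8 m
rₐ = 6.036 Gm = 6.036 × 10^9 m
(a) a = (rₚ + rₐ)/2 = 3.3441 × 10^9 m ≈ 3.344 Gm
(b) e = (rₐ − rₚ)/(rₐ + rₚ) = (5.3838 × 10^9) / (6.6882 × 10^9) = 0.80497

Final answer:
(a) a = 3.344 Gm
(b) e = 0.805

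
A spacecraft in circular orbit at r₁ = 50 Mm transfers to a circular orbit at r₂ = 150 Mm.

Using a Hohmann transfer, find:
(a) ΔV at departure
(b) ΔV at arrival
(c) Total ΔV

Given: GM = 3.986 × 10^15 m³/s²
r₁ = 50 Mm = 5 × 10^7 m
r₂ = 150 Mm = 1.5 × 10^8 m
GM = 3.986 × 10^15 m³/s²
Transfer ellipse: a_t = (r₁ + r₂)/2 = 1 × 10^8 m
Circular speed at r₁: v₁ = √(GM/r₁) = 8928.61 m/s
Transfer speed at r₁ (periapsis): v₁ₜ = √(GM(2/r₁ − 1/a_t)) = 10935.3 m/s
(a) ΔV₁ = v₁ₜ − v₁ = 2006.66 m/s ≈ 2.007 km/s
Circular speed at r₂: v₂ = √(GM/r₂) = 5154.93 m/s
Transfer speed at r₂ (apoapsis): v₂ₜ = √(GM(2/r₂ − 1/a_t)) = 3645.09 m/s
(b) ΔV₂ = v₂ − v₂ₜ = 1509.84 m/s ≈ 1.51 km/s
(c) ΔV_total = ΔV₁ + ΔV₂ = 3516.5 m/s ≈ 3.517 km/s

Final answer:
(a) ΔV₁ = 2.007 km/s
(b) ΔV₂ = 1.51 km/s
(c) ΔV_total = 3.517 km/s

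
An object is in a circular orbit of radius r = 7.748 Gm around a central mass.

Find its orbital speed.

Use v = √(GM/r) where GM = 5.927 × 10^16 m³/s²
r = 7.748 Gm = 7.748 × 10^9 m
GM = 5.927 × 10^16 m³/s²
GM/r = (5.927 × 10^16) / (7.748 × 10^9) = 7.64972 × 10^6 m²/s²
v = √(GM/r) = 2765.81 m/s ≈ 2.766 km/s

Final answer: 2.766 km/s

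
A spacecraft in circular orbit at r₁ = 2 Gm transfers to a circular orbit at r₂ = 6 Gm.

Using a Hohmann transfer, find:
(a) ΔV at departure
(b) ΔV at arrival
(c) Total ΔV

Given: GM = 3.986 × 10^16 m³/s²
r₁ = 2 Gm = 2 × 10^9 m
r₂ = 6 Gm = 6 × 10^9 m
GM = 3.986 × 10^16 m³/s²
Transfer ellipse: a_t = (r₁ + r₂)/2 = 4 × 10^9 m
Circular speed at r₁: v₁ = √(GM/r₁) = 4464.3 m/s
Transfer speed at r₁ (periapsis): v₁ₜ = √(GM(2/r₁ − 1/a_t)) = 5467.63 m/s
(a) ΔV₁ = v₁ₜ − v₁ = 1003.33 m/s ≈ 1.003 km/s
Circular speed at r₂: v₂ = √(GM/r₂) = 2577.47 m/s
Transfer speed at r₂ (apoapsis): v₂ₜ = √(GM(2/r₂ − 1/a_t)) = 1822.54 m/s
(b) ΔV₂ = v₂ − v₂ₜ = 754.922 m/s ≈ 754.9 m/s
(c) ΔV_total = ΔV₁ + ΔV₂ = 1758.25 m/s ≈ 1.758 km/s

Final answer:
(a) ΔV₁ = 1.003 km/s
(b) ΔV₂ = 754.9 m/s
(c) ΔV_total = 1.758 km/s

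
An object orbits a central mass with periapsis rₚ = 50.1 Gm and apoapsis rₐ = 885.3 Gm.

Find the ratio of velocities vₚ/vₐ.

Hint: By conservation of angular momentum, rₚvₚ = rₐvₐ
rₚ = 50.1 Gm = 5.01 × 10^10 m
rₐ = 885.3 Gm = 8.853 × 10^11 m
rₚvₚ = rₐvₐ  ⇒  vₚ/vₐ = rₐ/rₚ
vₚ/vₐ = (8.853 × 10^11) / (5.01 × 10^10) = 17.6707

Final answer: vₚ/vₐ = 17.67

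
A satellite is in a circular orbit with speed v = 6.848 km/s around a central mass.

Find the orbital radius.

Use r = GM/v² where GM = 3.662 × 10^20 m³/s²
v = 6.848 km/s = 6848 m/s
GM = 3.662 × 10^20 m³/s²
v² = 4.68951 × 10^7 m²/s²
r = GM/v² = (3.662 × 10^20) / (4.68951 × 10^7) = 7.80892 × 10^12 m ≈ 7.809 × 10^12 m

Final answer: 7.809 × 10^12 m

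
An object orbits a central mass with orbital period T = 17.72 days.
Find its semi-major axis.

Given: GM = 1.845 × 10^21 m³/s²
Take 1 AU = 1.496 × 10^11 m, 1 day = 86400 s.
T = 17.72 days = 1.53101 × 10^6 s
GM = 1.845 × 10^21 m³/s²
Kepler's third law: a³ = GM T² / (4π²)
T² = 2.34399 × 10^12 s²
a³ = (1.845 × 10^21) × (2.34399 × 10^12) / (4π²) = 1.09545 × 10^32 m³
a = (a³)^(1/3) = 4.7848 × 10^10 m ≈ 0.3198 AU

Final answer: 0.3198 AU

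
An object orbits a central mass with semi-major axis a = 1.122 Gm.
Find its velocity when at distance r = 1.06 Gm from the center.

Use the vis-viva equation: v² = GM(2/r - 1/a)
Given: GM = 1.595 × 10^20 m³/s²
a = 1.122 Gm = 1.122 × 10^9 m
r = 1.06 Gm = 1.06 × 10^9 m
GM = 1.595 × 10^20 m³/s²
2/r − 1/a = 1.88679 × 10^-9 − 8.91266 × 10^-10 = 9.95527 × 10^-10 m⁻¹
v² = GM (2/r − 1/a) = 1.58787 × 10^11 m²/s²
v = 398480 m/s ≈ 398.5 km/s

Final answer: 398.5 km/s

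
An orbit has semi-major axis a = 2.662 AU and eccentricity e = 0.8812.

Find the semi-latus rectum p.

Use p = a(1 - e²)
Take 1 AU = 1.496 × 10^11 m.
a = 2.662 AU = 3.98235 × 10^11 m
e = 0.8812,  e² = 0.776513,  1 − e² = 0.223487
p = a(1 − e²) = 3.98235 × 10^11 m × 0.223487 = 8.90002 × 10^10 m ≈ 0.5949 AU

Final answer: p = 0.5949 AU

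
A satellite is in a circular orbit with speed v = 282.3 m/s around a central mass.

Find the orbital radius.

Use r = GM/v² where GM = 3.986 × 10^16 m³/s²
v = 282.3 m/s
GM = 3.986 × 10^16 m³/s²
v² = 79693.3 m²/s²
r = GM/v² = (3.986 × 10^16) / 79693.3 = 5.00168 × 10^11 m ≈ 500.2 Gm

Final answer: 500.2 Gm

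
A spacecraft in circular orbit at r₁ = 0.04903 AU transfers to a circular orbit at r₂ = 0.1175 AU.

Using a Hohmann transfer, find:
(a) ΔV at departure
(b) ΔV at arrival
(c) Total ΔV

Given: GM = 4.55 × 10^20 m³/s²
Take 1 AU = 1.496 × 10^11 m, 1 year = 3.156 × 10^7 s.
r₁ = 0.04903 AU = 7.33489 × 10^9 m
r₂ = 0.1175 AU = 1.7578 × 10^10 m
GM = 4.55 × 10^20 m³/s²
Transfer ellipse: a_t = (r₁ + r₂)/2 = 1.24564 × 10^10 m
Circular speed at r₁: v₁ = √(GM/r₁) = 249063 m/s
Transfer speed at r₁ (periapsis): v₁ₜ = √(GM(2/r₁ − 1/a_t)) = 295867 m/s
(a) ΔV₁ = v₁ₜ − v₁ = 46804.2 m/s ≈ 9.874 AU/year
Circular speed at r₂: v₂ = √(GM/r₂) = 160887 m/s
Transfer speed at r₂ (apoapsis): v₂ₜ = √(GM(2/r₂ − 1/a_t)) = 123458 m/s
(b) ΔV₂ = v₂ − v₂ₜ = 37428.6 m/s ≈ 7.896 AU/year
(c) ΔV_total = ΔV₁ + ΔV₂ = 84232.8 m/s ≈ 17.77 AU/year

Final answer:
(a) ΔV₁ = 9.874 AU/year
(b) ΔV₂ = 7.896 AU/year
(c) ΔV_total = 17.77 AU/year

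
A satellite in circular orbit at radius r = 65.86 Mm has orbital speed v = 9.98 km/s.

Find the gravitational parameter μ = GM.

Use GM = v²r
r = 65.86 Mm = 6.586 × 10^7 m
v = 9.98 km/s = 9980 m/s
v² = 9.96004 × 10^7 m²/s²
GM = v²r = 9.96004 × 10^7 × 6.586 × 10^7 = 6.55968 × 10^15 m³/s²
GM ≈ 6.56 × 10^15 m³/s²

Final answer: GM = 6.56 × 10^15 m³/s²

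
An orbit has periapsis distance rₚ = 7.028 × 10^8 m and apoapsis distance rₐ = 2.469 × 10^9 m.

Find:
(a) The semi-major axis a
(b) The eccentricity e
rₚ = 7.028 × 10^8 m
rₐ = 2.469 × 10^9 m
(a) a = (rₚ + rₐ)/2 = 1.5859 × 10^9 m ≈ 1.586 × 10^9 m
(b) e = (rₐ − rₚ)/(rₐ + rₚ) = (1.7662 × 10^9) / (3.1718 × 10^9) = 0.556845

Final answer:
(a) a = 1.586 × 10^9 m
(b) e = 0.5568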